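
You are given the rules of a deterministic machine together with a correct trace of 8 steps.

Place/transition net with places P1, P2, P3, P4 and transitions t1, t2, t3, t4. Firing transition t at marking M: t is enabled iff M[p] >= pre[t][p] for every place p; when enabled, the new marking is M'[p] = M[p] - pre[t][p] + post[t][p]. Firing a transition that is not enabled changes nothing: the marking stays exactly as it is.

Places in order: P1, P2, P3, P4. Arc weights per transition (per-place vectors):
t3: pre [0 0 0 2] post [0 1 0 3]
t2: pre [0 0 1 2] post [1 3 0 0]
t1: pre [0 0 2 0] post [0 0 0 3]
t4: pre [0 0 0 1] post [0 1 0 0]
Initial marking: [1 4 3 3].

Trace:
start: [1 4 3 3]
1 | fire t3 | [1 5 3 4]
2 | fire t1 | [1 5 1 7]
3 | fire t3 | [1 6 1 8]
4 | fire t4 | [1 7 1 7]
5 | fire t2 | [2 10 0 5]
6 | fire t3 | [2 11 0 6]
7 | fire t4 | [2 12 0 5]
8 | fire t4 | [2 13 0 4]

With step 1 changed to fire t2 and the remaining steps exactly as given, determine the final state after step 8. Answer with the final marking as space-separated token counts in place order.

(re-executing from step 1 with the substitution; state before step 1: [1 4 3 3])
1 | fire t2 | [2 7 2 1]
2 | fire t1 | [2 7 0 4]
3 | fire t3 | [2 8 0 5]
4 | fire t4 | [2 9 0 4]
5 | fire t2 | [2 9 0 4]
6 | fire t3 | [2 10 0 5]
7 | fire t4 | [2 11 0 4]
8 | fire t4 | [2 12 0 3]

2 12 0 3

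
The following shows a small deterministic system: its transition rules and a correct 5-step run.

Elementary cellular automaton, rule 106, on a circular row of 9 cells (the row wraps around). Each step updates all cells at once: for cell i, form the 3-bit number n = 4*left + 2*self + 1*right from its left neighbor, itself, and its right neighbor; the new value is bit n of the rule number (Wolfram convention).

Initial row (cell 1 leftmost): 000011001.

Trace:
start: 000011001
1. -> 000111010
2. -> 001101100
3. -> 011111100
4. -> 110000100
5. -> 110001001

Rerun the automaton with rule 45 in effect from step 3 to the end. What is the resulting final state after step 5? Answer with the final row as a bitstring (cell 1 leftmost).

110000101

(re-executing steps 3..5 under rule 45; state before step 3: 001101100)
3. -> 101011001
4. -> 011110001
5. -> 110000101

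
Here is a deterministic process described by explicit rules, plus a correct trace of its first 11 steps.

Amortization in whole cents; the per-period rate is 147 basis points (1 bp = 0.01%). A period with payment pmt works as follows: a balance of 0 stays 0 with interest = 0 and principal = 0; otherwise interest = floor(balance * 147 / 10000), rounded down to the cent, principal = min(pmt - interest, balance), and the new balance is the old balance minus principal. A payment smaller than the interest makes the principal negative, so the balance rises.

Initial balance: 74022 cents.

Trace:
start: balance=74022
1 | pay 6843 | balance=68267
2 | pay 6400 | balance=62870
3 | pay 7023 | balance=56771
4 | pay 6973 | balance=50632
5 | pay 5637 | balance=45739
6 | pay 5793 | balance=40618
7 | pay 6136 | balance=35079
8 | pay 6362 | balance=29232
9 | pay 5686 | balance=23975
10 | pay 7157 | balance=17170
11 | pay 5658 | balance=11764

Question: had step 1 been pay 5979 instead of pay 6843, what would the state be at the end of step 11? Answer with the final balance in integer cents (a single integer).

12762

(re-executing from step 1 with the substitution; state before step 1: balance=74022)
1 | pay 5979 | balance=69131
2 | pay 6400 | balance=63747
3 | pay 7023 | balance=57661
4 | pay 6973 | balance=51535
5 | pay 5637 | balance=46655
6 | pay 5793 | balance=41547
7 | pay 6136 | balance=36021
8 | pay 6362 | balance=30188
9 | pay 5686 | balance=24945
10 | pay 7157 | balance=18154
11 | pay 5658 | balance=12762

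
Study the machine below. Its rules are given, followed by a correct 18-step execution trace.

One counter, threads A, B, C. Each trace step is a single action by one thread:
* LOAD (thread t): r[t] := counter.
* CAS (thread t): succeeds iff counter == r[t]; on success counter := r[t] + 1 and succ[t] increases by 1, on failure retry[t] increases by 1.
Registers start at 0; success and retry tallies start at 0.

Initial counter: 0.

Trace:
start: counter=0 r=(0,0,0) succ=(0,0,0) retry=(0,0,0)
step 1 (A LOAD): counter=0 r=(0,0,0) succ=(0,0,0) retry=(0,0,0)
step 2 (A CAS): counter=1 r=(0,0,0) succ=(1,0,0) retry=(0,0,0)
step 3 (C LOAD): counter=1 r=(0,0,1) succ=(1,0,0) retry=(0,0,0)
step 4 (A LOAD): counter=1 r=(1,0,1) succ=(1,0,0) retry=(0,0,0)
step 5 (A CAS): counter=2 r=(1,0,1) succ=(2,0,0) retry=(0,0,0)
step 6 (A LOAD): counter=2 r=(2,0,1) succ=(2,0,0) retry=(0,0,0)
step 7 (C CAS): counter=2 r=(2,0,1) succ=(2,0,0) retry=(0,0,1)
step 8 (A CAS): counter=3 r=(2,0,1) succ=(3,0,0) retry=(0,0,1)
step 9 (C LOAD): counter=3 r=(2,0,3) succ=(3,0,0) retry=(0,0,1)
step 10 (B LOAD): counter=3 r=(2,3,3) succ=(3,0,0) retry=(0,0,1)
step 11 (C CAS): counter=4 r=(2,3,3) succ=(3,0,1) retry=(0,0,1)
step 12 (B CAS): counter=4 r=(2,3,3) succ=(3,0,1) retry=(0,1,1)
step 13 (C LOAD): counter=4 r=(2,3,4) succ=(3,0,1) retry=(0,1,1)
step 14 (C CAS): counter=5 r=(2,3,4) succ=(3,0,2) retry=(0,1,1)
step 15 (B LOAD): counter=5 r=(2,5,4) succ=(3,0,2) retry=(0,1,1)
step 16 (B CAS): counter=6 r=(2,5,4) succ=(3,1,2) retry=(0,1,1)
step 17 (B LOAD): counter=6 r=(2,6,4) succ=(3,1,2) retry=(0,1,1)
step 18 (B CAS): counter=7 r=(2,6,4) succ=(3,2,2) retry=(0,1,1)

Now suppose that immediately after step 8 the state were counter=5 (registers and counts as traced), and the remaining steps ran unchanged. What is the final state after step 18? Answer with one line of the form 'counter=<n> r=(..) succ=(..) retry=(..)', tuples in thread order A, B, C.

counter=9 r=(2,8,6) succ=(3,2,2) retry=(0,1,1)

state after step 8 := counter=5 r=(2,0,1) succ=(3,0,0) retry=(0,0,1)
step 9 (C LOAD): counter=5 r=(2,0,5) succ=(3,0,0) retry=(0,0,1)
step 10 (B LOAD): counter=5 r=(2,5,5) succ=(3,0,0) retry=(0,0,1)
step 11 (C CAS): counter=6 r=(2,5,5) succ=(3,0,1) retry=(0,0,1)
step 12 (B CAS): counter=6 r=(2,5,5) succ=(3,0,1) retry=(0,1,1)
step 13 (C LOAD): counter=6 r=(2,5,6) succ=(3,0,1) retry=(0,1,1)
step 14 (C CAS): counter=7 r=(2,5,6) succ=(3,0,2) retry=(0,1,1)
step 15 (B LOAD): counter=7 r=(2,7,6) succ=(3,0,2) retry=(0,1,1)
step 16 (B CAS): counter=8 r=(2,7,6) succ=(3,1,2) retry=(0,1,1)
step 17 (B LOAD): counter=8 r=(2,8,6) succ=(3,1,2) retry=(0,1,1)
step 18 (B CAS): counter=9 r=(2,8,6) succ=(3,2,2) retry=(0,1,1)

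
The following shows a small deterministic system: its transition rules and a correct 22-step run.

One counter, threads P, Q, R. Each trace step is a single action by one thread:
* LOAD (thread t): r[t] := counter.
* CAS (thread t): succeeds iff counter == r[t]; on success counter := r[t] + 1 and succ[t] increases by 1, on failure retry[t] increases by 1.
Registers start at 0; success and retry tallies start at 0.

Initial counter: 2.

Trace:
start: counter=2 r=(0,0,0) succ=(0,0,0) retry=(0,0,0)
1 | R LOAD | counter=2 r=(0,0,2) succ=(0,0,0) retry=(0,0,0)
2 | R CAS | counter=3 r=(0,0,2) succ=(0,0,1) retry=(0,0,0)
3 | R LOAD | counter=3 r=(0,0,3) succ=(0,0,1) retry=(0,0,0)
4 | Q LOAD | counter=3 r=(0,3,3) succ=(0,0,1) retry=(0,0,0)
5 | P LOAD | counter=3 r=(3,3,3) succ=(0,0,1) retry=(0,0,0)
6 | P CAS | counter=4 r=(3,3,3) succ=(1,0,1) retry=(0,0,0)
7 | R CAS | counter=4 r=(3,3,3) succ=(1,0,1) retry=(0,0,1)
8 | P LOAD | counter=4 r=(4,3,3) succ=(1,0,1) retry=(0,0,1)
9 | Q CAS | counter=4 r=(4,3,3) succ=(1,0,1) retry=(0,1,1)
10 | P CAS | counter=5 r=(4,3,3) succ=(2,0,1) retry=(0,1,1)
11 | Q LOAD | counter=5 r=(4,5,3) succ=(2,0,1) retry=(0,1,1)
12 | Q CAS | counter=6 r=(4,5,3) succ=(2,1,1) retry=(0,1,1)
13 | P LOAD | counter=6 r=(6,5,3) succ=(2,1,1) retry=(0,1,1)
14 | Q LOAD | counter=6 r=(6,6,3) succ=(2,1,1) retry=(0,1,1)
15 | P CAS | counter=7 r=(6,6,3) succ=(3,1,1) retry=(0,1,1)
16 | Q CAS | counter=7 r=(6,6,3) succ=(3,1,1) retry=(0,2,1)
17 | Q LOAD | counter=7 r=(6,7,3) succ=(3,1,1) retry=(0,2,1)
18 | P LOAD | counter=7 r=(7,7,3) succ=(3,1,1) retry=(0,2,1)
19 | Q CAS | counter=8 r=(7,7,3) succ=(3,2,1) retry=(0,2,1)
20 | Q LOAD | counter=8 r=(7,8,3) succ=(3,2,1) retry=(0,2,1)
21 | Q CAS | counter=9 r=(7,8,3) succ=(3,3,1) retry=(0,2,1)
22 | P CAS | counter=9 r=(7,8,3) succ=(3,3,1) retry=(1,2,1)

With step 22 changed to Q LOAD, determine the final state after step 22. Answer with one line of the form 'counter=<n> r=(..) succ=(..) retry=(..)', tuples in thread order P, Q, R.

(re-executing from step 22 with the substitution; state before step 22: counter=9 r=(7,8,3) succ=(3,3,1) retry=(0,2,1))
22 | Q LOAD | counter=9 r=(7,9,3) succ=(3,3,1) retry=(0,2,1)

counter=9 r=(7,9,3) succ=(3,3,1) retry=(0,2,1)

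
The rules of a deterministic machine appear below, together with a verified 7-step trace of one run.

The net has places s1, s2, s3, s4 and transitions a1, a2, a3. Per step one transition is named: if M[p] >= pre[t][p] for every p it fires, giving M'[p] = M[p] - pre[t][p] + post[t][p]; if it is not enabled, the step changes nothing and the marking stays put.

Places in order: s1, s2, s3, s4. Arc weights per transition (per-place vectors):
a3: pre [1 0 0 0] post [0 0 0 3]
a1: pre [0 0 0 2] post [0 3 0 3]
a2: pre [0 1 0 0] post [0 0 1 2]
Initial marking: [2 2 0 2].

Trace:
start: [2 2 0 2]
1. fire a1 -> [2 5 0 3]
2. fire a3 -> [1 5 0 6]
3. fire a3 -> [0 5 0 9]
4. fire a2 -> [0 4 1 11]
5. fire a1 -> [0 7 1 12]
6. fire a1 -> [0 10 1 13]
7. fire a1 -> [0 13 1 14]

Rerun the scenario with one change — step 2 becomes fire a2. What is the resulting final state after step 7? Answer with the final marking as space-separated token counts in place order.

(re-executing from step 2 with the substitution; state before step 2: [2 5 0 3])
2. fire a2 -> [2 4 1 5]
3. fire a3 -> [1 4 1 8]
4. fire a2 -> [1 3 2 10]
5. fire a1 -> [1 6 2 11]
6. fire a1 -> [1 9 2 12]
7. fire a1 -> [1 12 2 13]

1 12 2 13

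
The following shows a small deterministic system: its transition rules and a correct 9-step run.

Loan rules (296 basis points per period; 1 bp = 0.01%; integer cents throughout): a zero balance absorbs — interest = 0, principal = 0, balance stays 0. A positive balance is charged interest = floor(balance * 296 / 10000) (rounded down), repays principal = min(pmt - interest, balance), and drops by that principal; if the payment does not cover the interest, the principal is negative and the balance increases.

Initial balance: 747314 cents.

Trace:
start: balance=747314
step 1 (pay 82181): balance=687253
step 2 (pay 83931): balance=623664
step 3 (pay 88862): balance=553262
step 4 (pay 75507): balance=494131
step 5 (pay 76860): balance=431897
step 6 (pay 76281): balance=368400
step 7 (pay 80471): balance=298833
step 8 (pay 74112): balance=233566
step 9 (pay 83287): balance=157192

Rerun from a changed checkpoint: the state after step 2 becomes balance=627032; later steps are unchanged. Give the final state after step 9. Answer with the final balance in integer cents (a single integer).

state after step 2 := balance=627032
step 3 (pay 88862): balance=556730
step 4 (pay 75507): balance=497702
step 5 (pay 76860): balance=435573
step 6 (pay 76281): balance=372184
step 7 (pay 80471): balance=302729
step 8 (pay 74112): balance=237577
step 9 (pay 83287): balance=161322

161322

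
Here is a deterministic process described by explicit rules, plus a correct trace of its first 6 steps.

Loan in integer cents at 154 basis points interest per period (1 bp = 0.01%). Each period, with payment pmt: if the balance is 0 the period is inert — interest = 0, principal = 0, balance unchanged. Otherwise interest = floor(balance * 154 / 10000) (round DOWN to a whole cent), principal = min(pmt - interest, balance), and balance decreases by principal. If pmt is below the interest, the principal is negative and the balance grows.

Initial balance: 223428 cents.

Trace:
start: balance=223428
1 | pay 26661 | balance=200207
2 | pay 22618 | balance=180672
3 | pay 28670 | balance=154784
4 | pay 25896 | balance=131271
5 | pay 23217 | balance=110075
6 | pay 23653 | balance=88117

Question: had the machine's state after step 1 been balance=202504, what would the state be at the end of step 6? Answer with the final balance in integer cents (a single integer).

90596

state after step 1 := balance=202504
2 | pay 22618 | balance=183004
3 | pay 28670 | balance=157152
4 | pay 25896 | balance=133676
5 | pay 23217 | balance=112517
6 | pay 23653 | balance=90596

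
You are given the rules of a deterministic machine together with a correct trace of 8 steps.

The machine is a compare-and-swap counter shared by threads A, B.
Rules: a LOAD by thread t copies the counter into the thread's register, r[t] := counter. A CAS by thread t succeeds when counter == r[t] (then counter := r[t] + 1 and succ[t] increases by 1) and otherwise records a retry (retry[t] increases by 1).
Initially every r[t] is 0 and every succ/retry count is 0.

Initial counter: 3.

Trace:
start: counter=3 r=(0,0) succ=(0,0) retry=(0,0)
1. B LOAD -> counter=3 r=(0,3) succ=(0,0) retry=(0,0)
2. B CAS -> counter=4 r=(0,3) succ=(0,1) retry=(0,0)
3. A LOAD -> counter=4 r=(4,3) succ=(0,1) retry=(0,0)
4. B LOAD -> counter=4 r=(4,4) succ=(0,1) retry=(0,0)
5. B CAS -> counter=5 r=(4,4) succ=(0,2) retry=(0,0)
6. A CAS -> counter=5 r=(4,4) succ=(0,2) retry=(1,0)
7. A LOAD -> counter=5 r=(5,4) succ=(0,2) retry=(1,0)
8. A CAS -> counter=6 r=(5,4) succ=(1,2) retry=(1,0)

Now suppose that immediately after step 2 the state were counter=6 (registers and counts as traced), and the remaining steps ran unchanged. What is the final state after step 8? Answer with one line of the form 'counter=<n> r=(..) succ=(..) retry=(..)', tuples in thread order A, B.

state after step 2 := counter=6 r=(0,3) succ=(0,1) retry=(0,0)
3. A LOAD -> counter=6 r=(6,3) succ=(0,1) retry=(0,0)
4. B LOAD -> counter=6 r=(6,6) succ=(0,1) retry=(0,0)
5. B CAS -> counter=7 r=(6,6) succ=(0,2) retry=(0,0)
6. A CAS -> counter=7 r=(6,6) succ=(0,2) retry=(1,0)
7. A LOAD -> counter=7 r=(7,6) succ=(0,2) retry=(1,0)
8. A CAS -> counter=8 r=(7,6) succ=(1,2) retry=(1,0)

counter=8 r=(7,6) succ=(1,2) retry=(1,0)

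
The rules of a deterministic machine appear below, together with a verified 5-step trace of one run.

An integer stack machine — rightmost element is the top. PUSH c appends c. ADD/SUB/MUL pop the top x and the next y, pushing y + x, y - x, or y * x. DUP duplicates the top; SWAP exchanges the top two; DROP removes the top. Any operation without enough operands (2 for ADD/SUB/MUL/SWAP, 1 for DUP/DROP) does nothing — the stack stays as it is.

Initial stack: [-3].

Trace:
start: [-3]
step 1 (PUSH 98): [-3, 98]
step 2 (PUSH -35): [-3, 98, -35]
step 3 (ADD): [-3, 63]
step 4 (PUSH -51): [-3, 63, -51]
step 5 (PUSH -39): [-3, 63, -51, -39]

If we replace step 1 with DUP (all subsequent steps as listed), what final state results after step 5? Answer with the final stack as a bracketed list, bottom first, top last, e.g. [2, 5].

(re-executing from step 1 with the substitution; state before step 1: [-3])
step 1 (DUP): [-3, -3]
step 2 (PUSH -35): [-3, -3, -35]
step 3 (ADD): [-3, -38]
step 4 (PUSH -51): [-3, -38, -51]
step 5 (PUSH -39): [-3, -38, -51, -39]

[-3, -38, -51, -39]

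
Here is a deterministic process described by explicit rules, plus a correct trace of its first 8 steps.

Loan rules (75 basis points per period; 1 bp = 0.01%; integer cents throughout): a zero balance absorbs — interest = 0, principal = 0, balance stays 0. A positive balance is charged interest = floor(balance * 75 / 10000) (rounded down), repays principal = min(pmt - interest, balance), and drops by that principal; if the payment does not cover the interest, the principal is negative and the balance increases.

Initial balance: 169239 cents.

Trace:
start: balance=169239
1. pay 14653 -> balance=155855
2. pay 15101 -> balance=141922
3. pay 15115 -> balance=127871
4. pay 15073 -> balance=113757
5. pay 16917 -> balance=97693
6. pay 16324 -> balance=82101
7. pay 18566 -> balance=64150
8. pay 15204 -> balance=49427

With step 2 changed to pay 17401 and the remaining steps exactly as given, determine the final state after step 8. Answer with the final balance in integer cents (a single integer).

(re-executing from step 2 with the substitution; state before step 2: balance=155855)
2. pay 17401 -> balance=139622
3. pay 15115 -> balance=125554
4. pay 15073 -> balance=111422
5. pay 16917 -> balance=95340
6. pay 16324 -> balance=79731
7. pay 18566 -> balance=61762
8. pay 15204 -> balance=47021

47021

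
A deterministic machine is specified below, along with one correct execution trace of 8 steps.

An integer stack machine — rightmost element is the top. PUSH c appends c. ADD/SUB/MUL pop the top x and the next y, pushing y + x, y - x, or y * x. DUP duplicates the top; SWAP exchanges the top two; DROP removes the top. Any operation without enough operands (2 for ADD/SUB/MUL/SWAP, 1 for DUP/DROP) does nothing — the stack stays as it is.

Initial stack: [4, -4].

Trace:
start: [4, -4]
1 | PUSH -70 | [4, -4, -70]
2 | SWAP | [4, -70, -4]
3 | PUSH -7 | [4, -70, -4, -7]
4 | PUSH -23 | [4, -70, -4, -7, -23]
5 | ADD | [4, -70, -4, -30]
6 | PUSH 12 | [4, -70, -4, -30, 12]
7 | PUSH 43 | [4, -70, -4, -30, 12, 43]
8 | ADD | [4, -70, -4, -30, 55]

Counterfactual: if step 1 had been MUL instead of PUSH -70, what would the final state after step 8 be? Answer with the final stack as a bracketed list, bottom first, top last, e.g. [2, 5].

[-16, -30, 55]

(re-executing from step 1 with the substitution; state before step 1: [4, -4])
1 | MUL | [-16]
2 | SWAP | [-16]
3 | PUSH -7 | [-16, -7]
4 | PUSH -23 | [-16, -7, -23]
5 | ADD | [-16, -30]
6 | PUSH 12 | [-16, -30, 12]
7 | PUSH 43 | [-16, -30, 12, 43]
8 | ADD | [-16, -30, 55]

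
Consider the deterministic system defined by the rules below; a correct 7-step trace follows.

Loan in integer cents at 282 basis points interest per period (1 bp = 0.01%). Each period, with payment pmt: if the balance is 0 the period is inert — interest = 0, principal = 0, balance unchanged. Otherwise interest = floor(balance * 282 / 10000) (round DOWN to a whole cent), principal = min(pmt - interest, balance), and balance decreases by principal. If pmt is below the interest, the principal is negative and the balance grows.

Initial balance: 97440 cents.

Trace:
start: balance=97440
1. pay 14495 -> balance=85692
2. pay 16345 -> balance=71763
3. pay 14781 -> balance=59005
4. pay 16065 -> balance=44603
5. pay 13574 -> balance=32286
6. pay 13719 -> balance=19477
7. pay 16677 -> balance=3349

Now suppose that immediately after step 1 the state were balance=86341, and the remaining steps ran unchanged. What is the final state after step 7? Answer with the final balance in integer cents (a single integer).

4116

state after step 1 := balance=86341
2. pay 16345 -> balance=72430
3. pay 14781 -> balance=59691
4. pay 16065 -> balance=45309
5. pay 13574 -> balance=33012
6. pay 13719 -> balance=20223
7. pay 16677 -> balance=4116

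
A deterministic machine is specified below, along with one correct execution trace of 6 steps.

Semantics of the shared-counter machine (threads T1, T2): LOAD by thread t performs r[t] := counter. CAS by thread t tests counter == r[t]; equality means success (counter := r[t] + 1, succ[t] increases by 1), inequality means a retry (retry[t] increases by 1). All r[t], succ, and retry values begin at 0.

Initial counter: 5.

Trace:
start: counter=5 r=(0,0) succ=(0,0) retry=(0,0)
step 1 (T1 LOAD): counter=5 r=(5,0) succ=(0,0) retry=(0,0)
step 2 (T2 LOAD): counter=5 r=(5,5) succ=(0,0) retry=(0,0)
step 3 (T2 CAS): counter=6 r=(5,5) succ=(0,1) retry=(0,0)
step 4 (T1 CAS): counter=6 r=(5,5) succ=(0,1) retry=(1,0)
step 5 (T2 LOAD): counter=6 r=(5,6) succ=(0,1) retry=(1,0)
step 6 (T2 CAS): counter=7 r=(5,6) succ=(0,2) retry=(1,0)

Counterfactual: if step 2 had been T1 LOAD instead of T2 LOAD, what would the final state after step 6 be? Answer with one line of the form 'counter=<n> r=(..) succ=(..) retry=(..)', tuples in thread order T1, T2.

counter=7 r=(5,6) succ=(1,1) retry=(0,1)

(re-executing from step 2 with the substitution; state before step 2: counter=5 r=(5,0) succ=(0,0) retry=(0,0))
step 2 (T1 LOAD): counter=5 r=(5,0) succ=(0,0) retry=(0,0)
step 3 (T2 CAS): counter=5 r=(5,0) succ=(0,0) retry=(0,1)
step 4 (T1 CAS): counter=6 r=(5,0) succ=(1,0) retry=(0,1)
step 5 (T2 LOAD): counter=6 r=(5,6) succ=(1,0) retry=(0,1)
step 6 (T2 CAS): counter=7 r=(5,6) succ=(1,1) retry=(0,1)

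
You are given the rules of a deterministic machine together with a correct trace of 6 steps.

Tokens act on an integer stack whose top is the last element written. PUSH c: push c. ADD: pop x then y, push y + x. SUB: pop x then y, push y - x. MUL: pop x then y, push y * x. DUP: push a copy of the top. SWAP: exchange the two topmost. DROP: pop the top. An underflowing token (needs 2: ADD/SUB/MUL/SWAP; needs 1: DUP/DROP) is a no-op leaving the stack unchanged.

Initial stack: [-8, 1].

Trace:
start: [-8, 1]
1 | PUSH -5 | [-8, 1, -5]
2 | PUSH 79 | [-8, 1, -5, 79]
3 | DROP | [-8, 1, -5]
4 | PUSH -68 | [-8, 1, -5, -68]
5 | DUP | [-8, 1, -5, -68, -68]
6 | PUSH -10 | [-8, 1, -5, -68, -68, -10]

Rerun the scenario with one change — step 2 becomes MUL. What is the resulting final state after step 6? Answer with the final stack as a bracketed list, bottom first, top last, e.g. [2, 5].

[-8, -68, -68, -10]

(re-executing from step 2 with the substitution; state before step 2: [-8, 1, -5])
2 | MUL | [-8, -5]
3 | DROP | [-8]
4 | PUSH -68 | [-8, -68]
5 | DUP | [-8, -68, -68]
6 | PUSH -10 | [-8, -68, -68, -10]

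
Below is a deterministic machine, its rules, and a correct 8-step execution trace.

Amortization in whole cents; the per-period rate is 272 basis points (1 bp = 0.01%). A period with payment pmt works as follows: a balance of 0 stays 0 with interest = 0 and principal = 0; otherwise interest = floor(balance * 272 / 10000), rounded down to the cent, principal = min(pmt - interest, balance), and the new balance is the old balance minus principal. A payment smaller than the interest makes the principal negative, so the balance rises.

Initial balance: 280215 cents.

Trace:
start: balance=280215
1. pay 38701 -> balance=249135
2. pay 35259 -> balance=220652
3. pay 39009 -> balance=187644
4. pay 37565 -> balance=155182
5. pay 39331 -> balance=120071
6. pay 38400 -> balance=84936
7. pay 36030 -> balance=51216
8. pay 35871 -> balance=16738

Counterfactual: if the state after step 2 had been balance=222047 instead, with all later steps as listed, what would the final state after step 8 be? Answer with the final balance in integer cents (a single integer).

18377

state after step 2 := balance=222047
3. pay 39009 -> balance=189077
4. pay 37565 -> balance=156654
5. pay 39331 -> balance=121583
6. pay 38400 -> balance=86490
7. pay 36030 -> balance=52812
8. pay 35871 -> balance=18377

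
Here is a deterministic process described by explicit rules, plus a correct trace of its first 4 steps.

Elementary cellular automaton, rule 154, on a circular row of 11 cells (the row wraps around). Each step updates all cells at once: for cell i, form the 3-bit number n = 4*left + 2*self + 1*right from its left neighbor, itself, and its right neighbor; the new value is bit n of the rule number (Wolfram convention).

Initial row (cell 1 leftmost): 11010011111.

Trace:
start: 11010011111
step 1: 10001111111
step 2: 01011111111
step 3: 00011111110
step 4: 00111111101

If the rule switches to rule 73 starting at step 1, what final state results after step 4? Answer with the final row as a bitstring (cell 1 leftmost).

(re-executing steps 1..4 under rule 73; state before step 1: 11010011111)
step 1: 01000010000
step 2: 00011000111
step 3: 01011010101
step 4: 00011000000

00011000000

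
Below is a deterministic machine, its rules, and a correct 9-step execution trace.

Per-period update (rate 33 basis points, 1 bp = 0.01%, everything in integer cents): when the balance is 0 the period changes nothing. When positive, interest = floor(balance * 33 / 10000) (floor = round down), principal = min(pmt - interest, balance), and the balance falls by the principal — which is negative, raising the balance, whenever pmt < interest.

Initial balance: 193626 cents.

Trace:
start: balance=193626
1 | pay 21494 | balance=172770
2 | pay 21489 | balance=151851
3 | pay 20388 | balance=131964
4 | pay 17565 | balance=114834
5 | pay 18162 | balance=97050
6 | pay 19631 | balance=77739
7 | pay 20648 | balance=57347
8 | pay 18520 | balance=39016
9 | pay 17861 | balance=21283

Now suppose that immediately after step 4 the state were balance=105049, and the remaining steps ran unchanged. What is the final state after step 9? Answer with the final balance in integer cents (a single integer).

11336

state after step 4 := balance=105049
5 | pay 18162 | balance=87233
6 | pay 19631 | balance=67889
7 | pay 20648 | balance=47465
8 | pay 18520 | balance=29101
9 | pay 17861 | balance=11336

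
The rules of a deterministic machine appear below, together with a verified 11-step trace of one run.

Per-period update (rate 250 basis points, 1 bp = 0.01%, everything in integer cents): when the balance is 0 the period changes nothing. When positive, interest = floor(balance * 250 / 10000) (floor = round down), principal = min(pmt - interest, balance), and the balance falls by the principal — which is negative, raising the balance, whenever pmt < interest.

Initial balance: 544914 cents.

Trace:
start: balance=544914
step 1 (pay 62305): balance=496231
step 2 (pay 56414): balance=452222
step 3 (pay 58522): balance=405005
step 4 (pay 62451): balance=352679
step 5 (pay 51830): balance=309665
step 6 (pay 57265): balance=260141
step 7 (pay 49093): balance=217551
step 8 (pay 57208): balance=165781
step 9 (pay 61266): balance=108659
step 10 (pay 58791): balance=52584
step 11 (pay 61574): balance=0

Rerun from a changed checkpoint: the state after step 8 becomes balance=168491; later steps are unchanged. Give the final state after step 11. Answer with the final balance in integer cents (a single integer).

0

state after step 8 := balance=168491
step 9 (pay 61266): balance=111437
step 10 (pay 58791): balance=55431
step 11 (pay 61574): balance=0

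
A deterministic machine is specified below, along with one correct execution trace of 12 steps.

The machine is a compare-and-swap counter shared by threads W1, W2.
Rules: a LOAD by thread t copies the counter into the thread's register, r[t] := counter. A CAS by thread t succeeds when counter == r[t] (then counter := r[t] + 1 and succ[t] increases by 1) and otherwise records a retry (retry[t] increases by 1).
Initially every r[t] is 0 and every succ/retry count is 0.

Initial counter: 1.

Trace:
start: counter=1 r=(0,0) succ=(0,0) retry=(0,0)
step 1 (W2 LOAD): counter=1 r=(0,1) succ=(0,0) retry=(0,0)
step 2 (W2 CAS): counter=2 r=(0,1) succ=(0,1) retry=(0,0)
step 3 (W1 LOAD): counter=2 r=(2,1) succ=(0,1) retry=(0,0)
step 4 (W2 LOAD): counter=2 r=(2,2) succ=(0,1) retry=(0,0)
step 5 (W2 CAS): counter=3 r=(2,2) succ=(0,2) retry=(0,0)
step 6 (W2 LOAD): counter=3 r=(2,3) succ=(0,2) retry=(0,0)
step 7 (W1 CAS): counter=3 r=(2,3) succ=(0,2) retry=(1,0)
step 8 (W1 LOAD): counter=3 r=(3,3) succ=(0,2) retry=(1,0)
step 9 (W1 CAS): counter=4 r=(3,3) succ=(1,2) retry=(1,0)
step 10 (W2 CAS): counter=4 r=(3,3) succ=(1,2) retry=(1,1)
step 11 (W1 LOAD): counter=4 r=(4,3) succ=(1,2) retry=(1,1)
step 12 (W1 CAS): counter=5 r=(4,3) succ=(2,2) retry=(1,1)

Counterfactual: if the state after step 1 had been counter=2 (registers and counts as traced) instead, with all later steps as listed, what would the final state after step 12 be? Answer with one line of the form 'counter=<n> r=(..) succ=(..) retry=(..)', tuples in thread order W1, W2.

counter=5 r=(4,3) succ=(2,1) retry=(1,2)

state after step 1 := counter=2 r=(0,1) succ=(0,0) retry=(0,0)
step 2 (W2 CAS): counter=2 r=(0,1) succ=(0,0) retry=(0,1)
step 3 (W1 LOAD): counter=2 r=(2,1) succ=(0,0) retry=(0,1)
step 4 (W2 LOAD): counter=2 r=(2,2) succ=(0,0) retry=(0,1)
step 5 (W2 CAS): counter=3 r=(2,2) succ=(0,1) retry=(0,1)
step 6 (W2 LOAD): counter=3 r=(2,3) succ=(0,1) retry=(0,1)
step 7 (W1 CAS): counter=3 r=(2,3) succ=(0,1) retry=(1,1)
step 8 (W1 LOAD): counter=3 r=(3,3) succ=(0,1) retry=(1,1)
step 9 (W1 CAS): counter=4 r=(3,3) succ=(1,1) retry=(1,1)
step 10 (W2 CAS): counter=4 r=(3,3) succ=(1,1) retry=(1,2)
step 11 (W1 LOAD): counter=4 r=(4,3) succ=(1,1) retry=(1,2)
step 12 (W1 CAS): counter=5 r=(4,3) succ=(2,1) retry=(1,2)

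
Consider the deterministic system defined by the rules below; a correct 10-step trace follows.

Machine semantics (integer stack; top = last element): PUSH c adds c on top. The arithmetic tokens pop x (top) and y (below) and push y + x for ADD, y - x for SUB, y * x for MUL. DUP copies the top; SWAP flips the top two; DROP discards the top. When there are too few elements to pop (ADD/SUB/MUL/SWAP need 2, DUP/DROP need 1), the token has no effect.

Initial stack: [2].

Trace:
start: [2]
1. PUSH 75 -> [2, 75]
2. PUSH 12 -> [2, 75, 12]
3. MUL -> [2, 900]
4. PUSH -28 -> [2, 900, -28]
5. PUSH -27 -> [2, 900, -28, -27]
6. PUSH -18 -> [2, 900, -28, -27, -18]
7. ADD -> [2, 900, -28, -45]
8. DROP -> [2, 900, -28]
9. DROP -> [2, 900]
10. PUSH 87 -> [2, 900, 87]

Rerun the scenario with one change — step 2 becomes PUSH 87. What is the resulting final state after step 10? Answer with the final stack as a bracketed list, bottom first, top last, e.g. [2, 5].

[2, 6525, 87]

(re-executing from step 2 with the substitution; state before step 2: [2, 75])
2. PUSH 87 -> [2, 75, 87]
3. MUL -> [2, 6525]
4. PUSH -28 -> [2, 6525, -28]
5. PUSH -27 -> [2, 6525, -28, -27]
6. PUSH -18 -> [2, 6525, -28, -27, -18]
7. ADD -> [2, 6525, -28, -45]
8. DROP -> [2, 6525, -28]
9. DROP -> [2, 6525]
10. PUSH 87 -> [2, 6525, 87]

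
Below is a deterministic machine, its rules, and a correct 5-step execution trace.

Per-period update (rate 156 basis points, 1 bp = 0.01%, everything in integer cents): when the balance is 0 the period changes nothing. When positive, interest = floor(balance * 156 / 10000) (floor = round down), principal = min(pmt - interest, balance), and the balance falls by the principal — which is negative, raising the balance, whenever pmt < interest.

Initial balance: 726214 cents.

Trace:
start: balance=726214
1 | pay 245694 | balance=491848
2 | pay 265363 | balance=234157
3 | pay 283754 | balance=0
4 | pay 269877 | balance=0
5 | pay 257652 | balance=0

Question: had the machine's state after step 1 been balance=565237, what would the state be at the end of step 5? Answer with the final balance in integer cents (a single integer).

0

state after step 1 := balance=565237
2 | pay 265363 | balance=308691
3 | pay 283754 | balance=29752
4 | pay 269877 | balance=0
5 | pay 257652 | balance=0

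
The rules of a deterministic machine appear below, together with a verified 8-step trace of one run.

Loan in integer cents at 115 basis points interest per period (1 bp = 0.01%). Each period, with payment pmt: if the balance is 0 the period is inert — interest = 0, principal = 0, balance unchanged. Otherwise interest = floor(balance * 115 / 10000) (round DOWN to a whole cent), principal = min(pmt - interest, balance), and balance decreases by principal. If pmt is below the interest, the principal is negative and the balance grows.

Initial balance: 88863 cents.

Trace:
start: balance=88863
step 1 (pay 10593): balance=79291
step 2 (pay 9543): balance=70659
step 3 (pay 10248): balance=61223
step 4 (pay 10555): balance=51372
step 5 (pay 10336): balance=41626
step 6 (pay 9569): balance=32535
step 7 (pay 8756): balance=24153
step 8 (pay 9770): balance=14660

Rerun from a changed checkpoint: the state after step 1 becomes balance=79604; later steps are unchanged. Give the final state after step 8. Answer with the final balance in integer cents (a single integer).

state after step 1 := balance=79604
step 2 (pay 9543): balance=70976
step 3 (pay 10248): balance=61544
step 4 (pay 10555): balance=51696
step 5 (pay 10336): balance=41954
step 6 (pay 9569): balance=32867
step 7 (pay 8756): balance=24488
step 8 (pay 9770): balance=14999

14999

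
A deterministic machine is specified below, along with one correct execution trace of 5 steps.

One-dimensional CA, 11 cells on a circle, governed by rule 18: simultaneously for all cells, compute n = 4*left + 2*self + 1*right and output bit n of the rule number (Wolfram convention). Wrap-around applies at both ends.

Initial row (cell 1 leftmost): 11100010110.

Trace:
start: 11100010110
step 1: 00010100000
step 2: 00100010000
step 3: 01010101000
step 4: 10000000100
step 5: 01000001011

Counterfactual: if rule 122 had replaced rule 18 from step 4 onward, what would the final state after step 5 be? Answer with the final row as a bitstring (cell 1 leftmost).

(re-executing steps 4..5 under rule 122; state before step 4: 01010101000)
step 4: 10101010100
step 5: 01010101011

01010101011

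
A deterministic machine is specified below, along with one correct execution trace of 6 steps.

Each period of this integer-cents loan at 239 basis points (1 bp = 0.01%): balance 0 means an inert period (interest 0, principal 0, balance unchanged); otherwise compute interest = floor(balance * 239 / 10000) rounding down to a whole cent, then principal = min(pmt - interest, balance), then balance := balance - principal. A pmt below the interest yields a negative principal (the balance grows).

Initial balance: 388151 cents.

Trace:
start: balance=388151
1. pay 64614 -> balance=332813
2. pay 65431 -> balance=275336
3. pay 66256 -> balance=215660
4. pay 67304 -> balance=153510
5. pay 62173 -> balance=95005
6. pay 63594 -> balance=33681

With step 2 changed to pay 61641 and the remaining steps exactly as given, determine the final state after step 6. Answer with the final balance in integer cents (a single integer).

(re-executing from step 2 with the substitution; state before step 2: balance=332813)
2. pay 61641 -> balance=279126
3. pay 66256 -> balance=219541
4. pay 67304 -> balance=157484
5. pay 62173 -> balance=99074
6. pay 63594 -> balance=37847

37847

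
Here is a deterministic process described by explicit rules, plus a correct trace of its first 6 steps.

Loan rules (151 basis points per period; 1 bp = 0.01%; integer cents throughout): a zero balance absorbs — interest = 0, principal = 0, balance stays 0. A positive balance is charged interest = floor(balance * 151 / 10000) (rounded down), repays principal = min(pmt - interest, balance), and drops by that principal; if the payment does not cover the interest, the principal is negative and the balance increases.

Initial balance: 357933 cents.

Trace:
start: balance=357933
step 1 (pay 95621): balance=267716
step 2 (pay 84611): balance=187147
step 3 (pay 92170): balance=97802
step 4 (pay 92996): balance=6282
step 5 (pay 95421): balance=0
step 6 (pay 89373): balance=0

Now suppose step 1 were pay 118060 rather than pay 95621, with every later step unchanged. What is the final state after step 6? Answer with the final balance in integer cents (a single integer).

0

(re-executing from step 1 with the substitution; state before step 1: balance=357933)
step 1 (pay 118060): balance=245277
step 2 (pay 84611): balance=164369
step 3 (pay 92170): balance=74680
step 4 (pay 92996): balance=0
step 5 (pay 95421): balance=0
step 6 (pay 89373): balance=0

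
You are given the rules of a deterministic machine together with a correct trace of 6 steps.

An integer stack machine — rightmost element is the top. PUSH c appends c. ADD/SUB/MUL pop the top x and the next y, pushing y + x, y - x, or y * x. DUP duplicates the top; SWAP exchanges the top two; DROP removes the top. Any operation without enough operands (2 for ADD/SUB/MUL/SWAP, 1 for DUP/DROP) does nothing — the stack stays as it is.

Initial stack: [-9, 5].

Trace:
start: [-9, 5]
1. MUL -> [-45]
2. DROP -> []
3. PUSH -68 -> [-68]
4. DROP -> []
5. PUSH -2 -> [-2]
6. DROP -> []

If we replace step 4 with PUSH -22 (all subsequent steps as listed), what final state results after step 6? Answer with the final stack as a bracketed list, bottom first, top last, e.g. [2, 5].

(re-executing from step 4 with the substitution; state before step 4: [-68])
4. PUSH -22 -> [-68, -22]
5. PUSH -2 -> [-68, -22, -2]
6. DROP -> [-68, -22]

[-68, -22]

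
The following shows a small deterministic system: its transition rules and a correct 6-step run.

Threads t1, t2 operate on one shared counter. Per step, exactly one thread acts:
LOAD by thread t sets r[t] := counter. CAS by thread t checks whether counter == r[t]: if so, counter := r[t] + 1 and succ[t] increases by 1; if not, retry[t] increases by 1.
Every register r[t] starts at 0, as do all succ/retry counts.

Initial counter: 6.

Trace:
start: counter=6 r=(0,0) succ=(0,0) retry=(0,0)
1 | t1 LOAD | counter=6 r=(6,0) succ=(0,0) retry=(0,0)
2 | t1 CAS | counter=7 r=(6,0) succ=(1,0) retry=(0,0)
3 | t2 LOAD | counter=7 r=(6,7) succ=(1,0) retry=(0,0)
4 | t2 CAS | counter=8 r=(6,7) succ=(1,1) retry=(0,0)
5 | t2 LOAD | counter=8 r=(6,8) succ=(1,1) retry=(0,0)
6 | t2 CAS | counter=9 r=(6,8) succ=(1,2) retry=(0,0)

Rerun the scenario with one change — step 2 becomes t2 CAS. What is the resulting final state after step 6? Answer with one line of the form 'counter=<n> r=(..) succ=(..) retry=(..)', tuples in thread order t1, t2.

(re-executing from step 2 with the substitution; state before step 2: counter=6 r=(6,0) succ=(0,0) retry=(0,0))
2 | t2 CAS | counter=6 r=(6,0) succ=(0,0) retry=(0,1)
3 | t2 LOAD | counter=6 r=(6,6) succ=(0,0) retry=(0,1)
4 | t2 CAS | counter=7 r=(6,6) succ=(0,1) retry=(0,1)
5 | t2 LOAD | counter=7 r=(6,7) succ=(0,1) retry=(0,1)
6 | t2 CAS | counter=8 r=(6,7) succ=(0,2) retry=(0,1)

counter=8 r=(6,7) succ=(0,2) retry=(0,1)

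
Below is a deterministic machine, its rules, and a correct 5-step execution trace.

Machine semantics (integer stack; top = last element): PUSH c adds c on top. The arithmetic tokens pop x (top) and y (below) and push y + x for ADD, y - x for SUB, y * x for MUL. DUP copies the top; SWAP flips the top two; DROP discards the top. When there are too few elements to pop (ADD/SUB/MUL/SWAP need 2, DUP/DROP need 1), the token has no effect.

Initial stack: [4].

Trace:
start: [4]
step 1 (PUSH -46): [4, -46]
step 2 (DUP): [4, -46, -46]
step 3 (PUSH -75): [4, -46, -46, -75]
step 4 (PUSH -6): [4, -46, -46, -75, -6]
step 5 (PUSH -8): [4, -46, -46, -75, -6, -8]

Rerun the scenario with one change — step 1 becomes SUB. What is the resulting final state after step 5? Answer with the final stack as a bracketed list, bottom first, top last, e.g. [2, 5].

[4, 4, -75, -6, -8]

(re-executing from step 1 with the substitution; state before step 1: [4])
step 1 (SUB): [4]
step 2 (DUP): [4, 4]
step 3 (PUSH -75): [4, 4, -75]
step 4 (PUSH -6): [4, 4, -75, -6]
step 5 (PUSH -8): [4, 4, -75, -6, -8]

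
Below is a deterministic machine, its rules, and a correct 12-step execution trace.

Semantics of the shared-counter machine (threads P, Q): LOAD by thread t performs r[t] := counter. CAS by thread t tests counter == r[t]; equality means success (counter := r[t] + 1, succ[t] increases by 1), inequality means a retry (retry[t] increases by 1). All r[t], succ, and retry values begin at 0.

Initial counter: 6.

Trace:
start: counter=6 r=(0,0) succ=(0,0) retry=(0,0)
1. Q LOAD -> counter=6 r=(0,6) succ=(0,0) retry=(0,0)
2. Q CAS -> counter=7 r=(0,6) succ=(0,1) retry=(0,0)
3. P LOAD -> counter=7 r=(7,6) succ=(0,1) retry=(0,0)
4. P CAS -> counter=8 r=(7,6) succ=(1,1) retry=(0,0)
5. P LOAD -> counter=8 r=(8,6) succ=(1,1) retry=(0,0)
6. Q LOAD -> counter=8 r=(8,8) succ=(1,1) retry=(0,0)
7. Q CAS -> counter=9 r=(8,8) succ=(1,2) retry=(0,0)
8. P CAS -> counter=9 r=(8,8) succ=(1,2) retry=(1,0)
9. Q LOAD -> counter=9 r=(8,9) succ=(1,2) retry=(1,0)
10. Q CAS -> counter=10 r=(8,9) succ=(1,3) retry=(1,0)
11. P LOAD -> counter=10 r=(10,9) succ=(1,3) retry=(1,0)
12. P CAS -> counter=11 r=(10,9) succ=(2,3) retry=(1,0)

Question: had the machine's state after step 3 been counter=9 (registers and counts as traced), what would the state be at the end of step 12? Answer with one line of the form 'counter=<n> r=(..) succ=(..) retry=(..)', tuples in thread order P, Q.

counter=12 r=(11,10) succ=(1,3) retry=(2,0)

state after step 3 := counter=9 r=(7,6) succ=(0,1) retry=(0,0)
4. P CAS -> counter=9 r=(7,6) succ=(0,1) retry=(1,0)
5. P LOAD -> counter=9 r=(9,6) succ=(0,1) retry=(1,0)
6. Q LOAD -> counter=9 r=(9,9) succ=(0,1) retry=(1,0)
7. Q CAS -> counter=10 r=(9,9) succ=(0,2) retry=(1,0)
8. P CAS -> counter=10 r=(9,9) succ=(0,2) retry=(2,0)
9. Q LOAD -> counter=10 r=(9,10) succ=(0,2) retry=(2,0)
10. Q CAS -> counter=11 r=(9,10) succ=(0,3) retry=(2,0)
11. P LOAD -> counter=11 r=(11,10) succ=(0,3) retry=(2,0)
12. P CAS -> counter=12 r=(11,10) succ=(1,3) retry=(2,0)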